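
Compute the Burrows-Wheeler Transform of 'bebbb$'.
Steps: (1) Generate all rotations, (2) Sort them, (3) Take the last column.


Rotations (sorted):
  0: $bebbb -> last char: b
  1: b$bebb -> last char: b
  2: bb$beb -> last char: b
  3: bbb$be -> last char: e
  4: bebbb$ -> last char: $
  5: ebbb$b -> last char: b


BWT = bbbe$b


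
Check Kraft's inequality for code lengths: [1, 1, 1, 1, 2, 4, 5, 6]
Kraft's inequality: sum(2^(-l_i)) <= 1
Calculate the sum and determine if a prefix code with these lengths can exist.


Sum = 2^(-1) + 2^(-1) + 2^(-1) + 2^(-1) + 2^(-2) + 2^(-4) + 2^(-5) + 2^(-6)
    = 0.5 + 0.5 + 0.5 + 0.5 + 0.25 + 0.0625 + 0.03125 + 0.015625
    = 151/64 = 2.359375
Since 2.359375 > 1, Kraft's inequality is NOT satisfied.
A prefix code with these lengths CANNOT exist.

Kraft sum = 2.359375. Not satisfied.


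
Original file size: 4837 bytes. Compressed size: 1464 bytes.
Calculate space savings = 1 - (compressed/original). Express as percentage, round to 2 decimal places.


ratio = compressed/original = 1464/4837 = 0.302667
savings = 1 - ratio = 1 - 0.302667 = 0.697333
as a percentage: 0.697333 * 100 = 69.73%

Space savings = 1 - 1464/4837 = 69.73%


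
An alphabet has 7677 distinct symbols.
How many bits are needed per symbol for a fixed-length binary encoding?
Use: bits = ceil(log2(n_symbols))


log2(7677) = 12.9063
Bracket: 2^12 = 4096 < 7677 <= 2^13 = 8192
So ceil(log2(7677)) = 13

bits = ceil(log2(7677)) = ceil(12.9063) = 13 bits


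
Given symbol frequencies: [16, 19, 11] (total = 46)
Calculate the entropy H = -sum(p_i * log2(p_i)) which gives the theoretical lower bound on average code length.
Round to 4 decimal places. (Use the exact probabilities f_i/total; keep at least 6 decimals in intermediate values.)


Per-symbol terms -p_i * log2(p_i) with p_i = f_i/46:
  p = 16/46 = 0.347826: log2(p) = -1.523562, -p*log2(p) = 0.529935
  p = 19/46 = 0.413043: log2(p) = -1.275634, -p*log2(p) = 0.526892
  p = 11/46 = 0.239130: log2(p) = -2.064130, -p*log2(p) = 0.493596
H = 0.529935 + 0.526892 + 0.493596 = 1.550423

H = 1.5504 bits/symbol


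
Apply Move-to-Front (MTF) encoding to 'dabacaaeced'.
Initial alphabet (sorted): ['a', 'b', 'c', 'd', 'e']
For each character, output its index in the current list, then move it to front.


MTF encoding:
'd': index 3 in ['a', 'b', 'c', 'd', 'e'] -> ['d', 'a', 'b', 'c', 'e']
'a': index 1 in ['d', 'a', 'b', 'c', 'e'] -> ['a', 'd', 'b', 'c', 'e']
'b': index 2 in ['a', 'd', 'b', 'c', 'e'] -> ['b', 'a', 'd', 'c', 'e']
'a': index 1 in ['b', 'a', 'd', 'c', 'e'] -> ['a', 'b', 'd', 'c', 'e']
'c': index 3 in ['a', 'b', 'd', 'c', 'e'] -> ['c', 'a', 'b', 'd', 'e']
'a': index 1 in ['c', 'a', 'b', 'd', 'e'] -> ['a', 'c', 'b', 'd', 'e']
'a': index 0 in ['a', 'c', 'b', 'd', 'e'] -> ['a', 'c', 'b', 'd', 'e']
'e': index 4 in ['a', 'c', 'b', 'd', 'e'] -> ['e', 'a', 'c', 'b', 'd']
'c': index 2 in ['e', 'a', 'c', 'b', 'd'] -> ['c', 'e', 'a', 'b', 'd']
'e': index 1 in ['c', 'e', 'a', 'b', 'd'] -> ['e', 'c', 'a', 'b', 'd']
'd': index 4 in ['e', 'c', 'a', 'b', 'd'] -> ['d', 'e', 'c', 'a', 'b']


Output: [3, 1, 2, 1, 3, 1, 0, 4, 2, 1, 4]


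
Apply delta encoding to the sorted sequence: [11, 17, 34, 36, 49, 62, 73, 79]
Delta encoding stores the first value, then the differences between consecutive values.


First value: 11
Deltas:
  17 - 11 = 6
  34 - 17 = 17
  36 - 34 = 2
  49 - 36 = 13
  62 - 49 = 13
  73 - 62 = 11
  79 - 73 = 6


Delta encoded: [11, 6, 17, 2, 13, 13, 11, 6]


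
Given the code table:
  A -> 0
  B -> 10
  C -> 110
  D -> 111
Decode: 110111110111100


Decoding:
110 -> C
111 -> D
110 -> C
111 -> D
10 -> B
0 -> A


Result: CDCDBA


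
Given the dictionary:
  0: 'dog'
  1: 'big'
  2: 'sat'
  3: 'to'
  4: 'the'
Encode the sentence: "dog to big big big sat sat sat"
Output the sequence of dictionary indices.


Look up each word in the dictionary:
  'dog' -> 0
  'to' -> 3
  'big' -> 1
  'big' -> 1
  'big' -> 1
  'sat' -> 2
  'sat' -> 2
  'sat' -> 2

Encoded: [0, 3, 1, 1, 1, 2, 2, 2]


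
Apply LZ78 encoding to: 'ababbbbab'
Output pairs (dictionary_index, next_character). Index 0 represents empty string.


LZ78 encoding steps:
Dictionary: {0: ''}
Step 1: w='' (idx 0), next='a' -> output (0, 'a'), add 'a' as idx 1
Step 2: w='' (idx 0), next='b' -> output (0, 'b'), add 'b' as idx 2
Step 3: w='a' (idx 1), next='b' -> output (1, 'b'), add 'ab' as idx 3
Step 4: w='b' (idx 2), next='b' -> output (2, 'b'), add 'bb' as idx 4
Step 5: w='b' (idx 2), next='a' -> output (2, 'a'), add 'ba' as idx 5
Step 6: w='b' (idx 2), end of input -> output (2, '')


Encoded: [(0, 'a'), (0, 'b'), (1, 'b'), (2, 'b'), (2, 'a'), (2, '')]


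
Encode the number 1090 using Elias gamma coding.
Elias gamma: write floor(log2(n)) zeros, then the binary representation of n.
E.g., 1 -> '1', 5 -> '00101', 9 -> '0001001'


num_bits = floor(log2(1090)) + 1 = 11
leading_zeros = num_bits - 1 = 10
binary(1090) = 10001000010

Elias gamma(1090) = '0000000000' + '10001000010' = 000000000010001000010 (21 bits)


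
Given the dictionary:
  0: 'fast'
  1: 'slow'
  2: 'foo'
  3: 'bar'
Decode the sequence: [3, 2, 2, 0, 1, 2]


Look up each index in the dictionary:
  3 -> 'bar'
  2 -> 'foo'
  2 -> 'foo'
  0 -> 'fast'
  1 -> 'slow'
  2 -> 'foo'

Decoded: "bar foo foo fast slow foo"


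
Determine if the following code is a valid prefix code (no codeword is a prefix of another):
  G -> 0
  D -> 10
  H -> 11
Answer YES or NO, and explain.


Checking each pair (does one codeword prefix another?):
  G='0' vs D='10': no prefix
  G='0' vs H='11': no prefix
  D='10' vs G='0': no prefix
  D='10' vs H='11': no prefix
  H='11' vs G='0': no prefix
  H='11' vs D='10': no prefix
No violation found over all pairs.

YES -- this is a valid prefix code. No codeword is a prefix of any other codeword.


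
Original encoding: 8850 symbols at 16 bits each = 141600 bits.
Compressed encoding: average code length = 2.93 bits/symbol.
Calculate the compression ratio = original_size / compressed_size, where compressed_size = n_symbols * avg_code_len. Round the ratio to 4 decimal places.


original_size = n_symbols * orig_bits = 8850 * 16 = 141600 bits
compressed_size = n_symbols * avg_code_len = 8850 * 2.93 = 25930.5 bits
ratio = original_size / compressed_size = 141600 / 25930.5 = 5.4608

Compression ratio = 5.4608


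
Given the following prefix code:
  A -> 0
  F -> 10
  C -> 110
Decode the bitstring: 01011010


Decoding step by step:
Bits 0 -> A
Bits 10 -> F
Bits 110 -> C
Bits 10 -> F


Decoded message: AFCF


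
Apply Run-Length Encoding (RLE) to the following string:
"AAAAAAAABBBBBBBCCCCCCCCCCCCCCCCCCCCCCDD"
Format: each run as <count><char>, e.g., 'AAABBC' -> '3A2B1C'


Scanning runs left to right:
  i=0: run of 'A' x 8 -> '8A'
  i=8: run of 'B' x 7 -> '7B'
  i=15: run of 'C' x 22 -> '22C'
  i=37: run of 'D' x 2 -> '2D'

RLE = 8A7B22C2D


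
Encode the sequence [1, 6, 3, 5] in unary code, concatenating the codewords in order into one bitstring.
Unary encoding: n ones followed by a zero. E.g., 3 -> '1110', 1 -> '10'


Encode each number as n ones followed by a terminating 0:
  1 -> 10 (2 bits)
  6 -> 1111110 (7 bits)
  3 -> 1110 (4 bits)
  5 -> 111110 (6 bits)
Total length = 2 + 7 + 4 + 6 = 19 bits.

Unary([1, 6, 3, 5]) = 1011111101110111110 (19 bits)


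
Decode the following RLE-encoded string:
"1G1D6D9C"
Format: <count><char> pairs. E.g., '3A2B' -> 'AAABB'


Expanding each <count><char> pair:
  1G -> 'G'
  1D -> 'D'
  6D -> 'DDDDDD'
  9C -> 'CCCCCCCCC'

Decoded = GDDDDDDDCCCCCCCCC


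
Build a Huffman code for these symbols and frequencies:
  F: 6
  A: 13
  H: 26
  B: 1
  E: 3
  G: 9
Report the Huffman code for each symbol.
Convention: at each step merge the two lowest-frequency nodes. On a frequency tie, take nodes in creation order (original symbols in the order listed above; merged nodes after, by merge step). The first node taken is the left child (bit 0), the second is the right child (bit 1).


Huffman tree construction:
Step 1: Merge B(1) + E(3) = 4
Step 2: Merge (B+E)(4) + F(6) = 10
Step 3: Merge G(9) + ((B+E)+F)(10) = 19
Step 4: Merge A(13) + (G+((B+E)+F))(19) = 32
Step 5: Merge H(26) + (A+(G+((B+E)+F)))(32) = 58
Read each symbol's code off the tree from the root (left child = 0, right child = 1).

Codes:
  F: 1111 (length 4)
  A: 10 (length 2)
  H: 0 (length 1)
  B: 11100 (length 5)
  E: 11101 (length 5)
  G: 110 (length 3)
Average code length: 123/58 = 2.1207 bits/symbol


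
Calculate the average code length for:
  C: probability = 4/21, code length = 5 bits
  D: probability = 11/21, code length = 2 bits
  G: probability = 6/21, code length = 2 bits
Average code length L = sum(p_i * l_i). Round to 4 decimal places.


Weighted contributions p_i * l_i:
  C: (4/21) * 5 = 20/21
  D: (11/21) * 2 = 22/21
  G: (6/21) * 2 = 12/21
Sum = (20 + 22 + 12)/21 = 54/21

L = 54/21 = 2.5714 bits/symbol


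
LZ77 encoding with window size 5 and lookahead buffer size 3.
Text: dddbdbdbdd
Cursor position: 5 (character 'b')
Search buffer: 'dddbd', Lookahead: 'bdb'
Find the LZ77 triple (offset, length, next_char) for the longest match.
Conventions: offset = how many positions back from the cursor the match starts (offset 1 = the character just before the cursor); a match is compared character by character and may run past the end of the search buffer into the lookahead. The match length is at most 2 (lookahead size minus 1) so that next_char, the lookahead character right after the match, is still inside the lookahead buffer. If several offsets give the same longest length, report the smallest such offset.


Try each offset into the search buffer:
  offset=1 (pos 4, char 'd'): match length 0
  offset=2 (pos 3, char 'b'): match length 2
  offset=3 (pos 2, char 'd'): match length 0
  offset=4 (pos 1, char 'd'): match length 0
  offset=5 (pos 0, char 'd'): match length 0
Longest match has length 2 at offset 2.
next_char = character at position 5 + 2 = 7 -> 'b'

Best match: offset=2, length=2 (matching 'bd' starting at position 3)
LZ77 triple: (2, 2, 'b')


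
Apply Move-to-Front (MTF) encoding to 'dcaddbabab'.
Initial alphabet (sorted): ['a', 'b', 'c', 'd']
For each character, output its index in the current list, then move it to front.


MTF encoding:
'd': index 3 in ['a', 'b', 'c', 'd'] -> ['d', 'a', 'b', 'c']
'c': index 3 in ['d', 'a', 'b', 'c'] -> ['c', 'd', 'a', 'b']
'a': index 2 in ['c', 'd', 'a', 'b'] -> ['a', 'c', 'd', 'b']
'd': index 2 in ['a', 'c', 'd', 'b'] -> ['d', 'a', 'c', 'b']
'd': index 0 in ['d', 'a', 'c', 'b'] -> ['d', 'a', 'c', 'b']
'b': index 3 in ['d', 'a', 'c', 'b'] -> ['b', 'd', 'a', 'c']
'a': index 2 in ['b', 'd', 'a', 'c'] -> ['a', 'b', 'd', 'c']
'b': index 1 in ['a', 'b', 'd', 'c'] -> ['b', 'a', 'd', 'c']
'a': index 1 in ['b', 'a', 'd', 'c'] -> ['a', 'b', 'd', 'c']
'b': index 1 in ['a', 'b', 'd', 'c'] -> ['b', 'a', 'd', 'c']


Output: [3, 3, 2, 2, 0, 3, 2, 1, 1, 1]


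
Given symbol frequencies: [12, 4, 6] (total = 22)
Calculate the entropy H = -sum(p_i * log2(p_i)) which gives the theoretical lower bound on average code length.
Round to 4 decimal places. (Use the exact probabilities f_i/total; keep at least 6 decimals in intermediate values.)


Per-symbol terms -p_i * log2(p_i) with p_i = f_i/22:
  p = 12/22 = 0.545455: log2(p) = -0.874469, -p*log2(p) = 0.476983
  p = 4/22 = 0.181818: log2(p) = -2.459432, -p*log2(p) = 0.447169
  p = 6/22 = 0.272727: log2(p) = -1.874469, -p*log2(p) = 0.511219
H = 0.476983 + 0.447169 + 0.511219 = 1.435371

H = 1.4354 bits/symbol


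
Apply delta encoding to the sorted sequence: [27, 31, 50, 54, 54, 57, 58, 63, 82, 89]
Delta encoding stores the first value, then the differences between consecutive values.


First value: 27
Deltas:
  31 - 27 = 4
  50 - 31 = 19
  54 - 50 = 4
  54 - 54 = 0
  57 - 54 = 3
  58 - 57 = 1
  63 - 58 = 5
  82 - 63 = 19
  89 - 82 = 7


Delta encoded: [27, 4, 19, 4, 0, 3, 1, 5, 19, 7]


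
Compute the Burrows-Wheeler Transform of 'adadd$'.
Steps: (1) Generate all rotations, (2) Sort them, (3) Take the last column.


Rotations (sorted):
  0: $adadd -> last char: d
  1: adadd$ -> last char: $
  2: add$ad -> last char: d
  3: d$adad -> last char: d
  4: dadd$a -> last char: a
  5: dd$ada -> last char: a


BWT = d$ddaa


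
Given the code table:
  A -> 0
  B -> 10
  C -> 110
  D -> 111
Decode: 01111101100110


Decoding:
0 -> A
111 -> D
110 -> C
110 -> C
0 -> A
110 -> C


Result: ADCCAC


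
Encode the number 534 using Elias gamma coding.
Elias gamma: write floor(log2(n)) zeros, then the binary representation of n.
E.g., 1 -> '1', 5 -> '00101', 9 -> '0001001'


num_bits = floor(log2(534)) + 1 = 10
leading_zeros = num_bits - 1 = 9
binary(534) = 1000010110

Elias gamma(534) = '000000000' + '1000010110' = 0000000001000010110 (19 bits)


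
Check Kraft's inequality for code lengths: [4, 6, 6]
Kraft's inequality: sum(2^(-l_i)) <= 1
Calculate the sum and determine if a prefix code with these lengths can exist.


Sum = 2^(-4) + 2^(-6) + 2^(-6)
    = 0.0625 + 0.015625 + 0.015625
    = 6/64 = 0.09375
Since 0.09375 <= 1, Kraft's inequality IS satisfied.
A prefix code with these lengths CAN exist.

Kraft sum = 0.09375. Satisfied.


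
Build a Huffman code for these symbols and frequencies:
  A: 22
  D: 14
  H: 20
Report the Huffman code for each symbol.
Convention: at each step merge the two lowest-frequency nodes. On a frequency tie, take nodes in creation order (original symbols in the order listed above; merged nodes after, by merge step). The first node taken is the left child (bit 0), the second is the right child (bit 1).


Huffman tree construction:
Step 1: Merge D(14) + H(20) = 34
Step 2: Merge A(22) + (D+H)(34) = 56
Read each symbol's code off the tree from the root (left child = 0, right child = 1).

Codes:
  A: 0 (length 1)
  D: 10 (length 2)
  H: 11 (length 2)
Average code length: 90/56 = 1.6071 bits/symbol


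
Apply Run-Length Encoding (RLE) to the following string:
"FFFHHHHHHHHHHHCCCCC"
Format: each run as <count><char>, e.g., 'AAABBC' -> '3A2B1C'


Scanning runs left to right:
  i=0: run of 'F' x 3 -> '3F'
  i=3: run of 'H' x 11 -> '11H'
  i=14: run of 'C' x 5 -> '5C'

RLE = 3F11H5C


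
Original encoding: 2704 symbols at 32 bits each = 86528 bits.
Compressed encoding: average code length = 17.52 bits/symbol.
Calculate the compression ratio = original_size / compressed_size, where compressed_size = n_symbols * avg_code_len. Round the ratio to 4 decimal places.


original_size = n_symbols * orig_bits = 2704 * 32 = 86528 bits
compressed_size = n_symbols * avg_code_len = 2704 * 17.52 = 47374.08 bits
ratio = original_size / compressed_size = 86528 / 47374.08 = 1.8265

Compression ratio = 1.8265


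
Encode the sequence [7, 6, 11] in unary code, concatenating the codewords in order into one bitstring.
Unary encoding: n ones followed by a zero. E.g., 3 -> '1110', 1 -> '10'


Encode each number as n ones followed by a terminating 0:
  7 -> 11111110 (8 bits)
  6 -> 1111110 (7 bits)
  11 -> 111111111110 (12 bits)
Total length = 8 + 7 + 12 = 27 bits.

Unary([7, 6, 11]) = 111111101111110111111111110 (27 bits)


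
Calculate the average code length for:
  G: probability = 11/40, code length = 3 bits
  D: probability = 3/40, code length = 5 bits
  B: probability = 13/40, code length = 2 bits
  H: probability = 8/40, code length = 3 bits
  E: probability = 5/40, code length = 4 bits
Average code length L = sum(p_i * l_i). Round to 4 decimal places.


Weighted contributions p_i * l_i:
  G: (11/40) * 3 = 33/40
  D: (3/40) * 5 = 15/40
  B: (13/40) * 2 = 26/40
  H: (8/40) * 3 = 24/40
  E: (5/40) * 4 = 20/40
Sum = (33 + 15 + 26 + 24 + 20)/40 = 118/40

L = 118/40 = 2.9500 bits/symbol


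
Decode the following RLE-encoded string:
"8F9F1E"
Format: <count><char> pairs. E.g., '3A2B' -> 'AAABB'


Expanding each <count><char> pair:
  8F -> 'FFFFFFFF'
  9F -> 'FFFFFFFFF'
  1E -> 'E'

Decoded = FFFFFFFFFFFFFFFFFE


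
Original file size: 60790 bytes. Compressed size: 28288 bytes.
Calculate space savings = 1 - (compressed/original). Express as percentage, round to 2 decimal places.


ratio = compressed/original = 28288/60790 = 0.46534
savings = 1 - ratio = 1 - 0.46534 = 0.53466
as a percentage: 0.53466 * 100 = 53.47%

Space savings = 1 - 28288/60790 = 53.47%


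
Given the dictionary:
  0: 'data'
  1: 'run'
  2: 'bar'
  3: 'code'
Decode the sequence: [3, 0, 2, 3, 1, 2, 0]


Look up each index in the dictionary:
  3 -> 'code'
  0 -> 'data'
  2 -> 'bar'
  3 -> 'code'
  1 -> 'run'
  2 -> 'bar'
  0 -> 'data'

Decoded: "code data bar code run bar data"


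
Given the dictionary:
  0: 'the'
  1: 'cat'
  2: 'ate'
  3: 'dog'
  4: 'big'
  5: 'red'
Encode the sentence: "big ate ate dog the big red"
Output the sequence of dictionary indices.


Look up each word in the dictionary:
  'big' -> 4
  'ate' -> 2
  'ate' -> 2
  'dog' -> 3
  'the' -> 0
  'big' -> 4
  'red' -> 5

Encoded: [4, 2, 2, 3, 0, 4, 5]


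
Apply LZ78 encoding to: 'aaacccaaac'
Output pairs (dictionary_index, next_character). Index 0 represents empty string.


LZ78 encoding steps:
Dictionary: {0: ''}
Step 1: w='' (idx 0), next='a' -> output (0, 'a'), add 'a' as idx 1
Step 2: w='a' (idx 1), next='a' -> output (1, 'a'), add 'aa' as idx 2
Step 3: w='' (idx 0), next='c' -> output (0, 'c'), add 'c' as idx 3
Step 4: w='c' (idx 3), next='c' -> output (3, 'c'), add 'cc' as idx 4
Step 5: w='aa' (idx 2), next='a' -> output (2, 'a'), add 'aaa' as idx 5
Step 6: w='c' (idx 3), end of input -> output (3, '')


Encoded: [(0, 'a'), (1, 'a'), (0, 'c'), (3, 'c'), (2, 'a'), (3, '')]


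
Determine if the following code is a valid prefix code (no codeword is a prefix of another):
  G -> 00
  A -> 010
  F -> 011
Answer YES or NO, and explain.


Checking each pair (does one codeword prefix another?):
  G='00' vs A='010': no prefix
  G='00' vs F='011': no prefix
  A='010' vs G='00': no prefix
  A='010' vs F='011': no prefix
  F='011' vs G='00': no prefix
  F='011' vs A='010': no prefix
No violation found over all pairs.

YES -- this is a valid prefix code. No codeword is a prefix of any other codeword.


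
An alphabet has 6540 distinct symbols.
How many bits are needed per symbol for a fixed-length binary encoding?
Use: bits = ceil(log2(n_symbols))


log2(6540) = 12.6751
Bracket: 2^12 = 4096 < 6540 <= 2^13 = 8192
So ceil(log2(6540)) = 13

bits = ceil(log2(6540)) = ceil(12.6751) = 13 bits


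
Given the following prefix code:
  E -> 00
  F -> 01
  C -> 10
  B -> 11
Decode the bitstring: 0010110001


Decoding step by step:
Bits 00 -> E
Bits 10 -> C
Bits 11 -> B
Bits 00 -> E
Bits 01 -> F


Decoded message: ECBEF


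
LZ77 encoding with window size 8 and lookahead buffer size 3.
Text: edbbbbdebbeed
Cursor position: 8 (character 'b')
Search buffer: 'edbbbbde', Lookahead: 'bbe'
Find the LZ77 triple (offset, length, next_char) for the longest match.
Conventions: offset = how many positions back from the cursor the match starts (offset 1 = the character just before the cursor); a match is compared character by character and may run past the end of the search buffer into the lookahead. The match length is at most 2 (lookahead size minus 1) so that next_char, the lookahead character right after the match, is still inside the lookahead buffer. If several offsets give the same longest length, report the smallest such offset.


Try each offset into the search buffer:
  offset=1 (pos 7, char 'e'): match length 0
  offset=2 (pos 6, char 'd'): match length 0
  offset=3 (pos 5, char 'b'): match length 1
  offset=4 (pos 4, char 'b'): match length 2
  offset=5 (pos 3, char 'b'): match length 2
  offset=6 (pos 2, char 'b'): match length 2
  offset=7 (pos 1, char 'd'): match length 0
  offset=8 (pos 0, char 'e'): match length 0
Longest match has length 2, found at offsets 4, 5, 6; take the smallest, offset 4.
next_char = character at position 8 + 2 = 10 -> 'e'

Best match: offset=4, length=2 (matching 'bb' starting at position 4)
LZ77 triple: (4, 2, 'e')


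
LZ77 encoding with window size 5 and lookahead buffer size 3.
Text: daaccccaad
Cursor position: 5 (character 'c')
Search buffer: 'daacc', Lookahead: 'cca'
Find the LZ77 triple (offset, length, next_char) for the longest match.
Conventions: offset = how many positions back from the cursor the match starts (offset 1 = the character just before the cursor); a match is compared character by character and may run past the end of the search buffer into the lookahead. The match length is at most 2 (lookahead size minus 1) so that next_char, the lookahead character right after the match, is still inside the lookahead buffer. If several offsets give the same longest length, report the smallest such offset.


Try each offset into the search buffer:
  offset=1 (pos 4, char 'c'): match length 2
  offset=2 (pos 3, char 'c'): match length 2
  offset=3 (pos 2, char 'a'): match length 0
  offset=4 (pos 1, char 'a'): match length 0
  offset=5 (pos 0, char 'd'): match length 0
Longest match has length 2, found at offsets 1, 2; take the smallest, offset 1.
next_char = character at position 5 + 2 = 7 -> 'a'

Best match: offset=1, length=2 (matching 'cc' starting at position 4)
LZ77 triple: (1, 2, 'a')


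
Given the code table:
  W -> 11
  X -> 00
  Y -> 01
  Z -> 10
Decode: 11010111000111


Decoding:
11 -> W
01 -> Y
01 -> Y
11 -> W
00 -> X
01 -> Y
11 -> W


Result: WYYWXYW


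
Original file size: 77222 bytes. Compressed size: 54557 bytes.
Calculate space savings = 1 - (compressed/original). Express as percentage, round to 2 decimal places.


ratio = compressed/original = 54557/77222 = 0.706496
savings = 1 - ratio = 1 - 0.706496 = 0.293504
as a percentage: 0.293504 * 100 = 29.35%

Space savings = 1 - 54557/77222 = 29.35%


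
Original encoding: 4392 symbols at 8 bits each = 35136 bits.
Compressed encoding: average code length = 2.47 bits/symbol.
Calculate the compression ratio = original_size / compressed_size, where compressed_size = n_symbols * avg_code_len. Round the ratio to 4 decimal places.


original_size = n_symbols * orig_bits = 4392 * 8 = 35136 bits
compressed_size = n_symbols * avg_code_len = 4392 * 2.47 = 10848.24 bits
ratio = original_size / compressed_size = 35136 / 10848.24 = 3.2389

Compression ratio = 3.2389


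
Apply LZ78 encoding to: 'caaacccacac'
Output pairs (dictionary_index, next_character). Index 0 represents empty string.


LZ78 encoding steps:
Dictionary: {0: ''}
Step 1: w='' (idx 0), next='c' -> output (0, 'c'), add 'c' as idx 1
Step 2: w='' (idx 0), next='a' -> output (0, 'a'), add 'a' as idx 2
Step 3: w='a' (idx 2), next='a' -> output (2, 'a'), add 'aa' as idx 3
Step 4: w='c' (idx 1), next='c' -> output (1, 'c'), add 'cc' as idx 4
Step 5: w='c' (idx 1), next='a' -> output (1, 'a'), add 'ca' as idx 5
Step 6: w='ca' (idx 5), next='c' -> output (5, 'c'), add 'cac' as idx 6


Encoded: [(0, 'c'), (0, 'a'), (2, 'a'), (1, 'c'), (1, 'a'), (5, 'c')]


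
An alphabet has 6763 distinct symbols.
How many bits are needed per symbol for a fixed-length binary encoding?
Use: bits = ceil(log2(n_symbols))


log2(6763) = 12.7234
Bracket: 2^12 = 4096 < 6763 <= 2^13 = 8192
So ceil(log2(6763)) = 13

bits = ceil(log2(6763)) = ceil(12.7234) = 13 bits


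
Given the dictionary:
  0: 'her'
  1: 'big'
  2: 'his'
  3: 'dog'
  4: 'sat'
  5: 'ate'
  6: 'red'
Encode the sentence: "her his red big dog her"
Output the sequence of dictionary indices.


Look up each word in the dictionary:
  'her' -> 0
  'his' -> 2
  'red' -> 6
  'big' -> 1
  'dog' -> 3
  'her' -> 0

Encoded: [0, 2, 6, 1, 3, 0]


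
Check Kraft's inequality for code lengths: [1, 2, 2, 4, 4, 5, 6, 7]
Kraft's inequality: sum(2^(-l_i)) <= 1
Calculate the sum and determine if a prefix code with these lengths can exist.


Sum = 2^(-1) + 2^(-2) + 2^(-2) + 2^(-4) + 2^(-4) + 2^(-5) + 2^(-6) + 2^(-7)
    = 0.5 + 0.25 + 0.25 + 0.0625 + 0.0625 + 0.03125 + 0.015625 + 0.0078125
    = 151/128 = 1.1796875
Since 1.1796875 > 1, Kraft's inequality is NOT satisfied.
A prefix code with these lengths CANNOT exist.

Kraft sum = 1.1796875. Not satisfied.


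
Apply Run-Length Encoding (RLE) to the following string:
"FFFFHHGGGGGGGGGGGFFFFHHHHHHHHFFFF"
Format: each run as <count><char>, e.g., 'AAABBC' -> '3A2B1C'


Scanning runs left to right:
  i=0: run of 'F' x 4 -> '4F'
  i=4: run of 'H' x 2 -> '2H'
  i=6: run of 'G' x 11 -> '11G'
  i=17: run of 'F' x 4 -> '4F'
  i=21: run of 'H' x 8 -> '8H'
  i=29: run of 'F' x 4 -> '4F'

RLE = 4F2H11G4F8H4F


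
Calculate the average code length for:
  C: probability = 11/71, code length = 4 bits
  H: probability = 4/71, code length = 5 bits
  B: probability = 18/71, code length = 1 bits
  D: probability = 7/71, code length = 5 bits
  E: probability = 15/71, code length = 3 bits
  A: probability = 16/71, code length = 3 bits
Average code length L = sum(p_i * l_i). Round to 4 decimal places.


Weighted contributions p_i * l_i:
  C: (11/71) * 4 = 44/71
  H: (4/71) * 5 = 20/71
  B: (18/71) * 1 = 18/71
  D: (7/71) * 5 = 35/71
  E: (15/71) * 3 = 45/71
  A: (16/71) * 3 = 48/71
Sum = (44 + 20 + 18 + 35 + 45 + 48)/71 = 210/71

L = 210/71 = 2.9577 bits/symbol


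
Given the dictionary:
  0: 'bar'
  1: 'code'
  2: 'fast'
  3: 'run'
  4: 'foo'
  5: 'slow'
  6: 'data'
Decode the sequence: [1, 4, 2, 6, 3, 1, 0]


Look up each index in the dictionary:
  1 -> 'code'
  4 -> 'foo'
  2 -> 'fast'
  6 -> 'data'
  3 -> 'run'
  1 -> 'code'
  0 -> 'bar'

Decoded: "code foo fast data run code bar"


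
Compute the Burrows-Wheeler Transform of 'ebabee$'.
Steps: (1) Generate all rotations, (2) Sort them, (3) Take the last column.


Rotations (sorted):
  0: $ebabee -> last char: e
  1: abee$eb -> last char: b
  2: babee$e -> last char: e
  3: bee$eba -> last char: a
  4: e$ebabe -> last char: e
  5: ebabee$ -> last char: $
  6: ee$ebab -> last char: b


BWT = ebeae$b


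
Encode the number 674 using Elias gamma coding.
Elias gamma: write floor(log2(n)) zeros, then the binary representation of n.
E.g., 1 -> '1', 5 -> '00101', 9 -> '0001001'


num_bits = floor(log2(674)) + 1 = 10
leading_zeros = num_bits - 1 = 9
binary(674) = 1010100010

Elias gamma(674) = '000000000' + '1010100010' = 0000000001010100010 (19 bits)


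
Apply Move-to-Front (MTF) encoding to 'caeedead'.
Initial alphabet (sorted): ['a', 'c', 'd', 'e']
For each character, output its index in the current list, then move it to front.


MTF encoding:
'c': index 1 in ['a', 'c', 'd', 'e'] -> ['c', 'a', 'd', 'e']
'a': index 1 in ['c', 'a', 'd', 'e'] -> ['a', 'c', 'd', 'e']
'e': index 3 in ['a', 'c', 'd', 'e'] -> ['e', 'a', 'c', 'd']
'e': index 0 in ['e', 'a', 'c', 'd'] -> ['e', 'a', 'c', 'd']
'd': index 3 in ['e', 'a', 'c', 'd'] -> ['d', 'e', 'a', 'c']
'e': index 1 in ['d', 'e', 'a', 'c'] -> ['e', 'd', 'a', 'c']
'a': index 2 in ['e', 'd', 'a', 'c'] -> ['a', 'e', 'd', 'c']
'd': index 2 in ['a', 'e', 'd', 'c'] -> ['d', 'a', 'e', 'c']


Output: [1, 1, 3, 0, 3, 1, 2, 2]


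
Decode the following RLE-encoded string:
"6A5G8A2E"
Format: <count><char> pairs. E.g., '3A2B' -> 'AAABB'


Expanding each <count><char> pair:
  6A -> 'AAAAAA'
  5G -> 'GGGGG'
  8A -> 'AAAAAAAA'
  2E -> 'EE'

Decoded = AAAAAAGGGGGAAAAAAAAEE


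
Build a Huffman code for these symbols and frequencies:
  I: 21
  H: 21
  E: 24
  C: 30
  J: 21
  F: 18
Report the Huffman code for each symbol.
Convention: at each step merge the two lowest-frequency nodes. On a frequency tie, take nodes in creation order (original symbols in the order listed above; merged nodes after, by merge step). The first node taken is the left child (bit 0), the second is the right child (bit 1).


Huffman tree construction:
Step 1: Merge F(18) + I(21) = 39
Step 2: Merge H(21) + J(21) = 42
Step 3: Merge E(24) + C(30) = 54
Step 4: Merge (F+I)(39) + (H+J)(42) = 81
Step 5: Merge (E+C)(54) + ((F+I)+(H+J))(81) = 135
Read each symbol's code off the tree from the root (left child = 0, right child = 1).

Codes:
  I: 101 (length 3)
  H: 110 (length 3)
  E: 00 (length 2)
  C: 01 (length 2)
  J: 111 (length 3)
  F: 100 (length 3)
Average code length: 351/135 = 2.6000 bits/symbol


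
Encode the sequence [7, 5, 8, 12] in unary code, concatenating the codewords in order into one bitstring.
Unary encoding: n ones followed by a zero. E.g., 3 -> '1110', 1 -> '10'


Encode each number as n ones followed by a terminating 0:
  7 -> 11111110 (8 bits)
  5 -> 111110 (6 bits)
  8 -> 111111110 (9 bits)
  12 -> 1111111111110 (13 bits)
Total length = 8 + 6 + 9 + 13 = 36 bits.

Unary([7, 5, 8, 12]) = 111111101111101111111101111111111110 (36 bits)


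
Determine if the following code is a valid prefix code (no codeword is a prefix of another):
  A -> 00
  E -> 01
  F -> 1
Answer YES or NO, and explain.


Checking each pair (does one codeword prefix another?):
  A='00' vs E='01': no prefix
  A='00' vs F='1': no prefix
  E='01' vs A='00': no prefix
  E='01' vs F='1': no prefix
  F='1' vs A='00': no prefix
  F='1' vs E='01': no prefix
No violation found over all pairs.

YES -- this is a valid prefix code. No codeword is a prefix of any other codeword.


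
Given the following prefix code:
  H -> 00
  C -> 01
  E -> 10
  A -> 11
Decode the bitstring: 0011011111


Decoding step by step:
Bits 00 -> H
Bits 11 -> A
Bits 01 -> C
Bits 11 -> A
Bits 11 -> A


Decoded message: HACAA


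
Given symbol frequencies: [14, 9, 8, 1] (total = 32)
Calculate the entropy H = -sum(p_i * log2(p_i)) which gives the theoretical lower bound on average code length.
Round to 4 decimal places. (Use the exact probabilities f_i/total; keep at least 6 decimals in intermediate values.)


Per-symbol terms -p_i * log2(p_i) with p_i = f_i/32:
  p = 14/32 = 0.437500: log2(p) = -1.192645, -p*log2(p) = 0.521782
  p = 9/32 = 0.281250: log2(p) = -1.830075, -p*log2(p) = 0.514709
  p = 8/32 = 0.250000: log2(p) = -2.000000, -p*log2(p) = 0.500000
  p = 1/32 = 0.031250: log2(p) = -5.000000, -p*log2(p) = 0.156250
H = 0.521782 + 0.514709 + 0.500000 + 0.156250 = 1.692741

H = 1.6927 bits/symbol


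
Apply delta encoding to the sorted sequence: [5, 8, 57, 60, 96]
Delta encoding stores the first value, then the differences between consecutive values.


First value: 5
Deltas:
  8 - 5 = 3
  57 - 8 = 49
  60 - 57 = 3
  96 - 60 = 36


Delta encoded: [5, 3, 49, 3, 36]


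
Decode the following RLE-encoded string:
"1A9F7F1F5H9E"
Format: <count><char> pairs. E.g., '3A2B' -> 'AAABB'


Expanding each <count><char> pair:
  1A -> 'A'
  9F -> 'FFFFFFFFF'
  7F -> 'FFFFFFF'
  1F -> 'F'
  5H -> 'HHHHH'
  9E -> 'EEEEEEEEE'

Decoded = AFFFFFFFFFFFFFFFFFHHHHHEEEEEEEEE


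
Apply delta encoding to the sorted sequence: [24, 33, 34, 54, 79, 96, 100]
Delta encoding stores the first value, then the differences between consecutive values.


First value: 24
Deltas:
  33 - 24 = 9
  34 - 33 = 1
  54 - 34 = 20
  79 - 54 = 25
  96 - 79 = 17
  100 - 96 = 4


Delta encoded: [24, 9, 1, 20, 25, 17, 4]


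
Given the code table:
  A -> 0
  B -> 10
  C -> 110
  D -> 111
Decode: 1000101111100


Decoding:
10 -> B
0 -> A
0 -> A
10 -> B
111 -> D
110 -> C
0 -> A


Result: BAABDCA


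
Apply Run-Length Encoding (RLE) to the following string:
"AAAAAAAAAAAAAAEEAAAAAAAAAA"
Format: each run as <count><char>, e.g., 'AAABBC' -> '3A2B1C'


Scanning runs left to right:
  i=0: run of 'A' x 14 -> '14A'
  i=14: run of 'E' x 2 -> '2E'
  i=16: run of 'A' x 10 -> '10A'

RLE = 14A2E10A


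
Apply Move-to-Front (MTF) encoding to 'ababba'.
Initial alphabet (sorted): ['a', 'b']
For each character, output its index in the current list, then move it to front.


MTF encoding:
'a': index 0 in ['a', 'b'] -> ['a', 'b']
'b': index 1 in ['a', 'b'] -> ['b', 'a']
'a': index 1 in ['b', 'a'] -> ['a', 'b']
'b': index 1 in ['a', 'b'] -> ['b', 'a']
'b': index 0 in ['b', 'a'] -> ['b', 'a']
'a': index 1 in ['b', 'a'] -> ['a', 'b']


Output: [0, 1, 1, 1, 0, 1]


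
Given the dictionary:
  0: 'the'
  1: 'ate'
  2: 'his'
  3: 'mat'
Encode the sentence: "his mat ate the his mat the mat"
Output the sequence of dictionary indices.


Look up each word in the dictionary:
  'his' -> 2
  'mat' -> 3
  'ate' -> 1
  'the' -> 0
  'his' -> 2
  'mat' -> 3
  'the' -> 0
  'mat' -> 3

Encoded: [2, 3, 1, 0, 2, 3, 0, 3]


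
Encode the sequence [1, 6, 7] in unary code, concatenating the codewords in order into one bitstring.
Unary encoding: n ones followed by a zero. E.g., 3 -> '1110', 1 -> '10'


Encode each number as n ones followed by a terminating 0:
  1 -> 10 (2 bits)
  6 -> 1111110 (7 bits)
  7 -> 11111110 (8 bits)
Total length = 2 + 7 + 8 = 17 bits.

Unary([1, 6, 7]) = 10111111011111110 (17 bits)


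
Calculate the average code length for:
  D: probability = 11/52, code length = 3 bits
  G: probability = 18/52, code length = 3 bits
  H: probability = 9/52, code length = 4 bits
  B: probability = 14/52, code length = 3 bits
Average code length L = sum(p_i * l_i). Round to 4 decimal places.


Weighted contributions p_i * l_i:
  D: (11/52) * 3 = 33/52
  G: (18/52) * 3 = 54/52
  H: (9/52) * 4 = 36/52
  B: (14/52) * 3 = 42/52
Sum = (33 + 54 + 36 + 42)/52 = 165/52

L = 165/52 = 3.1731 bits/symbol


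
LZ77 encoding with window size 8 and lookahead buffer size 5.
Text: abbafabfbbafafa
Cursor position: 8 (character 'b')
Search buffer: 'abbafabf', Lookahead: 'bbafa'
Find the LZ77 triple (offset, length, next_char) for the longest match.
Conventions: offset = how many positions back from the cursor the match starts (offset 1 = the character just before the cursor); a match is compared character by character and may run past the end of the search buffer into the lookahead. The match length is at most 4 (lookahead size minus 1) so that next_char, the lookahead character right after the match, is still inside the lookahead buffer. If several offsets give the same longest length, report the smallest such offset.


Try each offset into the search buffer:
  offset=1 (pos 7, char 'f'): match length 0
  offset=2 (pos 6, char 'b'): match length 1
  offset=3 (pos 5, char 'a'): match length 0
  offset=4 (pos 4, char 'f'): match length 0
  offset=5 (pos 3, char 'a'): match length 0
  offset=6 (pos 2, char 'b'): match length 1
  offset=7 (pos 1, char 'b'): match length 4
  offset=8 (pos 0, char 'a'): match length 0
Longest match has length 4 at offset 7.
next_char = character at position 8 + 4 = 12 -> 'a'

Best match: offset=7, length=4 (matching 'bbaf' starting at position 1)
LZ77 triple: (7, 4, 'a')


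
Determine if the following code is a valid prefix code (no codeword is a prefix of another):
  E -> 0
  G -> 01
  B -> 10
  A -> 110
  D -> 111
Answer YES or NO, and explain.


Checking each pair (does one codeword prefix another?):
  E='0' vs G='01': prefix -- VIOLATION

NO -- this is NOT a valid prefix code. E (0) is a prefix of G (01).


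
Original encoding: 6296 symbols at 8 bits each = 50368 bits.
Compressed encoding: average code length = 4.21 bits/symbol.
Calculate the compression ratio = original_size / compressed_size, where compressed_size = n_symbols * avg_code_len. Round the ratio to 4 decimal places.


original_size = n_symbols * orig_bits = 6296 * 8 = 50368 bits
compressed_size = n_symbols * avg_code_len = 6296 * 4.21 = 26506.16 bits
ratio = original_size / compressed_size = 50368 / 26506.16 = 1.9002

Compression ratio = 1.9002


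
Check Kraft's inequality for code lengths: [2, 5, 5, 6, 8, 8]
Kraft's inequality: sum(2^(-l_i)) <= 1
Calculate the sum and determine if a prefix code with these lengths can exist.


Sum = 2^(-2) + 2^(-5) + 2^(-5) + 2^(-6) + 2^(-8) + 2^(-8)
    = 0.25 + 0.03125 + 0.03125 + 0.015625 + 0.00390625 + 0.00390625
    = 86/256 = 0.3359375
Since 0.3359375 <= 1, Kraft's inequality IS satisfied.
A prefix code with these lengths CAN exist.

Kraft sum = 0.3359375. Satisfied.


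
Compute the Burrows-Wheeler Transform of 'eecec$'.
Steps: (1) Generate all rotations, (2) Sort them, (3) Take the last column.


Rotations (sorted):
  0: $eecec -> last char: c
  1: c$eece -> last char: e
  2: cec$ee -> last char: e
  3: ec$eec -> last char: c
  4: ecec$e -> last char: e
  5: eecec$ -> last char: $


BWT = ceece$


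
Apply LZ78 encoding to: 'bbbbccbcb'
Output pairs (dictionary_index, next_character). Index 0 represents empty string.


LZ78 encoding steps:
Dictionary: {0: ''}
Step 1: w='' (idx 0), next='b' -> output (0, 'b'), add 'b' as idx 1
Step 2: w='b' (idx 1), next='b' -> output (1, 'b'), add 'bb' as idx 2
Step 3: w='b' (idx 1), next='c' -> output (1, 'c'), add 'bc' as idx 3
Step 4: w='' (idx 0), next='c' -> output (0, 'c'), add 'c' as idx 4
Step 5: w='bc' (idx 3), next='b' -> output (3, 'b'), add 'bcb' as idx 5


Encoded: [(0, 'b'), (1, 'b'), (1, 'c'), (0, 'c'), (3, 'b')]


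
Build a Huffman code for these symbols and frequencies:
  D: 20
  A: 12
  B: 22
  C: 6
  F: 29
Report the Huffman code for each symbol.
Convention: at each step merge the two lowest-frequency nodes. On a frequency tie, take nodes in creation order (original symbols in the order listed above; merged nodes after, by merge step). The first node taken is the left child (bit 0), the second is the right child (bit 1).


Huffman tree construction:
Step 1: Merge C(6) + A(12) = 18
Step 2: Merge (C+A)(18) + D(20) = 38
Step 3: Merge B(22) + F(29) = 51
Step 4: Merge ((C+A)+D)(38) + (B+F)(51) = 89
Read each symbol's code off the tree from the root (left child = 0, right child = 1).

Codes:
  D: 01 (length 2)
  A: 001 (length 3)
  B: 10 (length 2)
  C: 000 (length 3)
  F: 11 (length 2)
Average code length: 196/89 = 2.2022 bits/symbol


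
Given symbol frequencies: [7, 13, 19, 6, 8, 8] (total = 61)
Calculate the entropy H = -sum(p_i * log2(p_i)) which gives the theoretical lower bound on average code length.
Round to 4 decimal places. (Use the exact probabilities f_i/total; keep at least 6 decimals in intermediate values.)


Per-symbol terms -p_i * log2(p_i) with p_i = f_i/61:
  p = 7/61 = 0.114754: log2(p) = -3.123382, -p*log2(p) = 0.358421
  p = 13/61 = 0.213115: log2(p) = -2.230298, -p*log2(p) = 0.475309
  p = 19/61 = 0.311475: log2(p) = -1.682810, -p*log2(p) = 0.524154
  p = 6/61 = 0.098361: log2(p) = -3.345775, -p*log2(p) = 0.329093
  p = 8/61 = 0.131148: log2(p) = -2.930737, -p*log2(p) = 0.384359
  p = 8/61 = 0.131148: log2(p) = -2.930737, -p*log2(p) = 0.384359
H = 0.358421 + 0.475309 + 0.524154 + 0.329093 + 0.384359 + 0.384359 = 2.455695

H = 2.4557 bits/symbol


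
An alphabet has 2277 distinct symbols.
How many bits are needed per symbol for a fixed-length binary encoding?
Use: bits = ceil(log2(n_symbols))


log2(2277) = 11.1529
Bracket: 2^11 = 2048 < 2277 <= 2^12 = 4096
So ceil(log2(2277)) = 12

bits = ceil(log2(2277)) = ceil(11.1529) = 12 bits


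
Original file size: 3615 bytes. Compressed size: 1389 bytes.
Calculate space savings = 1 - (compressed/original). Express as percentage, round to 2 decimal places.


ratio = compressed/original = 1389/3615 = 0.384232
savings = 1 - ratio = 1 - 0.384232 = 0.615768
as a percentage: 0.615768 * 100 = 61.58%

Space savings = 1 - 1389/3615 = 61.58%


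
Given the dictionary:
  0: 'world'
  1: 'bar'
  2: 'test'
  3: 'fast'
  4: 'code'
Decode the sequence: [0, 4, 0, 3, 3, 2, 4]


Look up each index in the dictionary:
  0 -> 'world'
  4 -> 'code'
  0 -> 'world'
  3 -> 'fast'
  3 -> 'fast'
  2 -> 'test'
  4 -> 'code'

Decoded: "world code world fast fast test code"


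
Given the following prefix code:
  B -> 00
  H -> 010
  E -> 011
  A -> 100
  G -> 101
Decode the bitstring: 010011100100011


Decoding step by step:
Bits 010 -> H
Bits 011 -> E
Bits 100 -> A
Bits 100 -> A
Bits 011 -> E


Decoded message: HEAAE


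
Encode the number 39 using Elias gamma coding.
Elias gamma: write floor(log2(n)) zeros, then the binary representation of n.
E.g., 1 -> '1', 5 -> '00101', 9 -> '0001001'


num_bits = floor(log2(39)) + 1 = 6
leading_zeros = num_bits - 1 = 5
binary(39) = 100111

Elias gamma(39) = '00000' + '100111' = 00000100111 (11 bits)


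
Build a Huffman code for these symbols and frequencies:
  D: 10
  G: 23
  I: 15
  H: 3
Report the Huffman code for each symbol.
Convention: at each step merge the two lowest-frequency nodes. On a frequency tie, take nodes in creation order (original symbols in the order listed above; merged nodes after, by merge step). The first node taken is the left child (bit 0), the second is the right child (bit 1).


Huffman tree construction:
Step 1: Merge H(3) + D(10) = 13
Step 2: Merge (H+D)(13) + I(15) = 28
Step 3: Merge G(23) + ((H+D)+I)(28) = 51
Read each symbol's code off the tree from the root (left child = 0, right child = 1).

Codes:
  D: 101 (length 3)
  G: 0 (length 1)
  I: 11 (length 2)
  H: 100 (length 3)
Average code length: 92/51 = 1.8039 bits/symbol
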